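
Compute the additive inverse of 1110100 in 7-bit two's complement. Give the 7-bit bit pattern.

Invert: 0001011. Add 1: 0001100.
Check: 1110100 = -12, 0001100 = 12.

0001100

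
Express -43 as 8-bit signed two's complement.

|-43| = 43 = 00101011 in 8 bits.
Invert the bits: 11010100. Add 1: 11010101.

11010101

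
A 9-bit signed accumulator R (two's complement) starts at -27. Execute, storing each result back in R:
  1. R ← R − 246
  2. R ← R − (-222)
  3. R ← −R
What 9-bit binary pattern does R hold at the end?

Start: R = -27 = 111100101.
R = -27 − 246 = -273; wraps to 239 = 011101111
R = 239 − (-222) = 461; wraps to -51 = 111001101
R = −(-51) = 51 = 000110011

000110011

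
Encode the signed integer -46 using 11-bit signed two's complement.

|-46| = 46 = 00000101110 in 11 bits.
Invert the bits: 11111010001. Add 1: 11111010010.
Check: 11111010010 reads as 2002 − 2048 = -46.

11111010010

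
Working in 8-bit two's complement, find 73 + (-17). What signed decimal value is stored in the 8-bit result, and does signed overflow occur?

56; no overflow

73 → 01001001
-17 → 11101111
  01001001
+ 11101111
= 00111000  (discard carry-out 1)
Result 00111000: MSB = 0 → value 56.
Addends have opposite signs, so signed overflow cannot occur.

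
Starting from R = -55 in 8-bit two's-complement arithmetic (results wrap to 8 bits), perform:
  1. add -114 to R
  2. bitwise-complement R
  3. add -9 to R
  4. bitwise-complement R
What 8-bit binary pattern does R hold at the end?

01100000

Start: R = -55 = 11001001.
R = -55 + (-114) = -169; wraps to 87 = 01010111
R = NOT 01010111 = 10101000 = -88
R = -88 + (-9) = -97 = 10011111
R = NOT 10011111 = 01100000 = 96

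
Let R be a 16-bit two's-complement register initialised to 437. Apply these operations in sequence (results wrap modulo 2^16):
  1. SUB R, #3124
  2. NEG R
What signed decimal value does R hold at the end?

2687

Start: R = 437 = 0000000110110101.
R = 437 − 3124 = -2687 = 1111010110000001
R = −(-2687) = 2687 = 0000101001111111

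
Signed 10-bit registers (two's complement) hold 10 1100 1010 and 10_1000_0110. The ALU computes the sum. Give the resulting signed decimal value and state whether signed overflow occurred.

10 1100 1010 → 1011001010 = -310 (signed)
10_1000_0110 → 1010000110 = -378 (signed)
  1011001010
+ 1010000110
= 0101010000  (discard carry-out 1)
Result 0101010000: MSB = 0 → value 336.
Both addends are negative but the stored result is non-negative: signed overflow. The true value -310 + (-378) = -688 lies outside [-512, 511].

336; overflow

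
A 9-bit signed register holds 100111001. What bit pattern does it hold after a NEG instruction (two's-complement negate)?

011000111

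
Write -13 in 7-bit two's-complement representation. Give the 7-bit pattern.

|-13| = 13 = 0001101 in 7 bits.
Invert the bits: 1110010. Add 1: 1110011.
Check: 1110011 reads as 115 − 128 = -13.

1110011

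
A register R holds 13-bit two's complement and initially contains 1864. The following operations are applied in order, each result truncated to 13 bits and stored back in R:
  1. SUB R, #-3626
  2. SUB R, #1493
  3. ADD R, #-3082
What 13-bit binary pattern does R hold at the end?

0001110010011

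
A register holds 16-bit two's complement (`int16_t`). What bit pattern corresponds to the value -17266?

|-17266| = 17266 = 0100001101110010 in 16 bits.
Invert the bits: 1011110010001101. Add 1: 1011110010001110.

1011110010001110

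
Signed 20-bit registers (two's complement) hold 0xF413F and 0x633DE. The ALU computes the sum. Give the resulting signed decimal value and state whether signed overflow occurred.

0xF413F = 11110100000100111111 = -48833 (signed)
0x633DE = 01100011001111011110 = 406494 (signed)
  11110100000100111111
+ 01100011001111011110
= 01010111010100011101  (discard carry-out 1)
Result 01010111010100011101: MSB = 0 → value 357661.
Addends have opposite signs, so signed overflow cannot occur.

357661; no overflow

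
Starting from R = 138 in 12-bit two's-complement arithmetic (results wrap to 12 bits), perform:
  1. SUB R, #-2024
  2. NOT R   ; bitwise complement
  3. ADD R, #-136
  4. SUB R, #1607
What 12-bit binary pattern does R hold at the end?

000010111110

Start: R = 138 = 000010001010.
R = 138 − (-2024) = 2162; wraps to -1934 = 100001110010
R = NOT 100001110010 = 011110001101 = 1933
R = 1933 + (-136) = 1797 = 011100000101
R = 1797 − 1607 = 190 = 000010111110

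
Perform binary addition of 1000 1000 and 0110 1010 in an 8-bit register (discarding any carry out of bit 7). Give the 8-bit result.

11110010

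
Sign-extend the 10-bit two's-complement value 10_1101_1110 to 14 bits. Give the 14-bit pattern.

11111011011110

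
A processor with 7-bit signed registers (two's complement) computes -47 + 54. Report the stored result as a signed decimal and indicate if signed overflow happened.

7; no overflow

-47 → 1010001
54 → 0110110
  1010001
+ 0110110
= 0000111  (discard carry-out 1)
Result 0000111: MSB = 0 → value 7.
Addends have opposite signs, so signed overflow cannot occur.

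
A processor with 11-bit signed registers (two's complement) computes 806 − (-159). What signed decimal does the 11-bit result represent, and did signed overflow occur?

965; no overflow

806 → 01100100110
-159 → 11101100001
Subtract via negate-and-add: invert 11101100001 + 1 = 00010011111 (i.e. 159).
  01100100110
+ 00010011111
= 01111000101
Result 01111000101: MSB = 0 → value 965.
Both addends (after negating the subtrahend) are non-negative and so is the stored result: no signed overflow.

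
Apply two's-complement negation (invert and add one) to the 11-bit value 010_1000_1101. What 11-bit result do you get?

10101110011

Invert: 10101110010. Add 1: 10101110011.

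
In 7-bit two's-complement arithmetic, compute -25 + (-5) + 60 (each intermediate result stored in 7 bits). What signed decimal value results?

30

-25 + (-5) = -30 (1100010)
-30 + 60 = 30 (0011110)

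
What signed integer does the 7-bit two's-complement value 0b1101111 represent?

-17

MSB is 1, so the value is negative.
Unsigned reading: 111. Subtract 2^7 = 128: 111 − 128 = -17.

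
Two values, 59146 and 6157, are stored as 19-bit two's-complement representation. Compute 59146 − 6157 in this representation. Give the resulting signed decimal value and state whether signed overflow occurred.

52989; no overflow

59146 → 0001110011100001010
6157 → 0000001100000001101
Subtract via negate-and-add: invert 0000001100000001101 + 1 = 1111110011111110011 (i.e. -6157).
  0001110011100001010
+ 1111110011111110011
= 0001100111011111101  (discard carry-out 1)
Result 0001100111011111101: MSB = 0 → value 52989.
Addends (after negating the subtrahend) have opposite signs, so signed overflow cannot occur.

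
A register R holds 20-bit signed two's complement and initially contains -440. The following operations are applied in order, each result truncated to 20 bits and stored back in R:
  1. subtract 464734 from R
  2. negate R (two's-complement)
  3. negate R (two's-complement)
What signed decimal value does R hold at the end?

Start: R = -440 = 11111111111001001000.
R = -440 − 464734 = -465174 = 10001110011011101010
R = −(-465174) = 465174 = 01110001100100010110
R = −(465174) = -465174 = 10001110011011101010

-465174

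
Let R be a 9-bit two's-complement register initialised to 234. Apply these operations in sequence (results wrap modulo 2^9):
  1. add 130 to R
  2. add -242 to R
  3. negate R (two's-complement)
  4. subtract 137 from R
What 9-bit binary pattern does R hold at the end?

Start: R = 234 = 011101010.
R = 234 + 130 = 364; wraps to -148 = 101101100
R = -148 + (-242) = -390; wraps to 122 = 001111010
R = −(122) = -122 = 110000110
R = -122 − 137 = -259; wraps to 253 = 011111101

011111101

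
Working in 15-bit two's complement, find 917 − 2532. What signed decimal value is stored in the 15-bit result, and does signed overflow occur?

917 → 000001110010101
2532 → 000100111100100
Subtract via negate-and-add: invert 000100111100100 + 1 = 111011000011100 (i.e. -2532).
  000001110010101
+ 111011000011100
= 111100110110001
Result 111100110110001: MSB = 1 → 31153 − 32768 = -1615.
Addends (after negating the subtrahend) have opposite signs, so signed overflow cannot occur.

-1615; no overflow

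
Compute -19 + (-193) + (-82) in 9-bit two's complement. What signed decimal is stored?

218

-19 + (-193) = -212 (100101100)
-212 + (-82) = -294 → wraps to 218 (011011010)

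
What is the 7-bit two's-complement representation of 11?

11 is non-negative, so write it directly in 7 bits: 0001011.

0001011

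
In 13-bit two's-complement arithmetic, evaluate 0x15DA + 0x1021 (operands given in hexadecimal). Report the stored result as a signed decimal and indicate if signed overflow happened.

0x15DA = 1010111011010 = -2598 (signed)
0x1021 = 1000000100001 = -4063 (signed)
  1010111011010
+ 1000000100001
= 0010111111011  (discard carry-out 1)
Result 0010111111011: MSB = 0 → value 1531.
Both addends are negative but the stored result is non-negative: signed overflow. The true value -2598 + (-4063) = -6661 lies outside [-4096, 4095].

1531; overflow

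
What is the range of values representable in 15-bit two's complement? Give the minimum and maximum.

min = -16384, max = 16383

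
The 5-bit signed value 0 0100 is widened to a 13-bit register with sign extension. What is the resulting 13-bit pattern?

0000000000100

MSB of 00100 is 0; replicate it into the new high bits.
00000000|00100 → 0000000000100 (still 4).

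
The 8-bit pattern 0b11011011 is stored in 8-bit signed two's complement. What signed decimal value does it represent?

-37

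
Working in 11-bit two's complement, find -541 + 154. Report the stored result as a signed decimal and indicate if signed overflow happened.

-541 → 10111100011
154 → 00010011010
  10111100011
+ 00010011010
= 11001111101
Result 11001111101: MSB = 1 → 1661 − 2048 = -387.
Addends have opposite signs, so signed overflow cannot occur.

-387; no overflow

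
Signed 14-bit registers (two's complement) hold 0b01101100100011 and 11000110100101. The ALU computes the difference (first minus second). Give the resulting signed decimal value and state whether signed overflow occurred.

0b01101100100011 → 01101100100011 = 6947 (signed)
11000110100101 = -3675 (signed)
Subtract via negate-and-add: invert 11000110100101 + 1 = 00111001011011 (i.e. 3675).
  01101100100011
+ 00111001011011
= 10100101111110
Result 10100101111110: MSB = 1 → 10622 − 16384 = -5762.
Both addends (after negating the subtrahend) are non-negative but the stored result is negative: signed overflow. The true value 6947 − (-3675) = 10622 lies outside [-8192, 8191].

-5762; overflow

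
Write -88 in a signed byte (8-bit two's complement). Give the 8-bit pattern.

10101000

|-88| = 88 = 01011000 in 8 bits.
Invert the bits: 10100111. Add 1: 10101000.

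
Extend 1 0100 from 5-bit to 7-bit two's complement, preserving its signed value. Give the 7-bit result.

MSB of 10100 is 1; replicate it into the new high bits.
11|10100 → 1110100 (still -12).

1110100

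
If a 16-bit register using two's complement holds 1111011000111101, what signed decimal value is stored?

-2499

MSB is 1, so the value is negative.
Invert: 0000100111000010. Add 1: 0000100111000011 = 2499. So the value is −2499.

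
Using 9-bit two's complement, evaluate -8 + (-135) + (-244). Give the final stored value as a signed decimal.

125

-8 + (-135) = -143 (101110001)
-143 + (-244) = -387 → wraps to 125 (001111101)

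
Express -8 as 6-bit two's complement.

111000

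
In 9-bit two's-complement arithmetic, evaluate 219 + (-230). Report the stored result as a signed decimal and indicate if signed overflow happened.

-11; no overflow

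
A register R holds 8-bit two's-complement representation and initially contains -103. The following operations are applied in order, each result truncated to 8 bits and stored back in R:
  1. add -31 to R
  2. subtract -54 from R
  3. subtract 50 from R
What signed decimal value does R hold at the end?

126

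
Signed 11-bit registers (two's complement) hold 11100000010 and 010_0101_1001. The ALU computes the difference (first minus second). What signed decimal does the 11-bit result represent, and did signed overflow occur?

-855; no overflow

11100000010 = -254 (signed)
010_0101_1001 → 01001011001 = 601 (signed)
Subtract via negate-and-add: invert 01001011001 + 1 = 10110100111 (i.e. -601).
  11100000010
+ 10110100111
= 10010101001  (discard carry-out 1)
Result 10010101001: MSB = 1 → 1193 − 2048 = -855.
Both addends (after negating the subtrahend) are negative and so is the stored result: no signed overflow.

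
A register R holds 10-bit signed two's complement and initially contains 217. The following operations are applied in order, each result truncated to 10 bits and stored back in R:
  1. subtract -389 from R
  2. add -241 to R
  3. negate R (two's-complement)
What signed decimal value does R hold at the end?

-365

Start: R = 217 = 0011011001.
R = 217 − (-389) = 606; wraps to -418 = 1001011110
R = -418 + (-241) = -659; wraps to 365 = 0101101101
R = −(365) = -365 = 1010010011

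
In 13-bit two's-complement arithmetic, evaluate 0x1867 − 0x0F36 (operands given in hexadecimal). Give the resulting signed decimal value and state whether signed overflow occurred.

2353; overflow

0x1867 = 1100001100111 = -1945 (signed)
0x0F36 = 0111100110110 = 3894 (signed)
Subtract via negate-and-add: invert 0111100110110 + 1 = 1000011001010 (i.e. -3894).
  1100001100111
+ 1000011001010
= 0100100110001  (discard carry-out 1)
Result 0100100110001: MSB = 0 → value 2353.
Both addends (after negating the subtrahend) are negative but the stored result is non-negative: signed overflow. The true value -1945 − 3894 = -5839 lies outside [-4096, 4095].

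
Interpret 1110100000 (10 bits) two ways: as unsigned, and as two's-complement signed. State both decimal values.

unsigned = 928, signed = -96

Unsigned: 1110100000 = 928.
Signed: MSB=1 → 928 − 1024 = -96.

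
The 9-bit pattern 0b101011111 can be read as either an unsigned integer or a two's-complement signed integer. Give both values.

unsigned = 351, signed = -161

Unsigned: 101011111 = 351.
Signed: MSB=1 → 351 − 512 = -161.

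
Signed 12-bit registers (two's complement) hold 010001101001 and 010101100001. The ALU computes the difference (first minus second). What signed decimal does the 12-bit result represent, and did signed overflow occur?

010001101001 = 1129 (signed)
010101100001 = 1377 (signed)
Subtract via negate-and-add: invert 010101100001 + 1 = 101010011111 (i.e. -1377).
  010001101001
+ 101010011111
= 111100001000
Result 111100001000: MSB = 1 → 3848 − 4096 = -248.
Addends (after negating the subtrahend) have opposite signs, so signed overflow cannot occur.

-248; no overflow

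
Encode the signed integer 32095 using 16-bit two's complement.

0111110101011111

32095 is non-negative, so write it directly in 16 bits: 0111110101011111.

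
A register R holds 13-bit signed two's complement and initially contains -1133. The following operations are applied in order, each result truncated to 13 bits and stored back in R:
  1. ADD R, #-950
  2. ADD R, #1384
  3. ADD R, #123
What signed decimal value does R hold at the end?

-576

Start: R = -1133 = 1101110010011.
R = -1133 + (-950) = -2083 = 1011111011101
R = -2083 + 1384 = -699 = 1110101000101
R = -699 + 123 = -576 = 1110111000000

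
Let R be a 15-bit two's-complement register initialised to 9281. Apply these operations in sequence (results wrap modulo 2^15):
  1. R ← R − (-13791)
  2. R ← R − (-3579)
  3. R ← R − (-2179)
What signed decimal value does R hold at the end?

Start: R = 9281 = 010010001000001.
R = 9281 − (-13791) = 23072; wraps to -9696 = 101101000100000
R = -9696 − (-3579) = -6117 = 110100000011011
R = -6117 − (-2179) = -3938 = 111000010011110

-3938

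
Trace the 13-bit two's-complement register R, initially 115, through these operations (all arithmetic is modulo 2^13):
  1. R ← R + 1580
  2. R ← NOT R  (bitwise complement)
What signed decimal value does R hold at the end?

-1696

Start: R = 115 = 0000001110011.
R = 115 + 1580 = 1695 = 0011010011111
R = NOT 0011010011111 = 1100101100000 = -1696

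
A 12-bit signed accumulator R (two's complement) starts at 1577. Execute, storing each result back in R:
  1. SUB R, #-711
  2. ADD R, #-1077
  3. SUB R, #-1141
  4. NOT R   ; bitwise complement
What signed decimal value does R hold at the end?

Start: R = 1577 = 011000101001.
R = 1577 − (-711) = 2288; wraps to -1808 = 100011110000
R = -1808 + (-1077) = -2885; wraps to 1211 = 010010111011
R = 1211 − (-1141) = 2352; wraps to -1744 = 100100110000
R = NOT 100100110000 = 011011001111 = 1743

1743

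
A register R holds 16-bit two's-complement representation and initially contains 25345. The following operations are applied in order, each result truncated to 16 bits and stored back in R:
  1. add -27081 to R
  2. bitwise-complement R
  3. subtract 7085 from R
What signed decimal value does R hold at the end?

-5350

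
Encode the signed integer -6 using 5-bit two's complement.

|-6| = 6 = 00110 in 5 bits.
Invert the bits: 11001. Add 1: 11010.
Check: 11010 reads as 26 − 32 = -6.

11010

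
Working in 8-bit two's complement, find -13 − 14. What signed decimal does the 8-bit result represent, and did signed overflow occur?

-13 → 11110011
14 → 00001110
Subtract via negate-and-add: invert 00001110 + 1 = 11110010 (i.e. -14).
  11110011
+ 11110010
= 11100101  (discard carry-out 1)
Result 11100101: MSB = 1 → 229 − 256 = -27.
Both addends (after negating the subtrahend) are negative and so is the stored result: no signed overflow.

-27; no overflow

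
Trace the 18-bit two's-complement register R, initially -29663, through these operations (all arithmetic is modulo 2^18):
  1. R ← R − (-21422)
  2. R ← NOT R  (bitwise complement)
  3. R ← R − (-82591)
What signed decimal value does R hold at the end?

90831

Start: R = -29663 = 111000110000100001.
R = -29663 − (-21422) = -8241 = 111101111111001111
R = NOT 111101111111001111 = 000010000000110000 = 8240
R = 8240 − (-82591) = 90831 = 010110001011001111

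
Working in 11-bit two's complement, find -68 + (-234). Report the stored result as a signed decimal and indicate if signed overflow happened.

-68 → 11110111100
-234 → 11100010110
  11110111100
+ 11100010110
= 11011010010  (discard carry-out 1)
Result 11011010010: MSB = 1 → 1746 − 2048 = -302.
Both addends are negative and so is the stored result: no signed overflow.

-302; no overflow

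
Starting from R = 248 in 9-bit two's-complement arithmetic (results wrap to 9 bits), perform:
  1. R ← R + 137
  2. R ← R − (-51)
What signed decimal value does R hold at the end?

Start: R = 248 = 011111000.
R = 248 + 137 = 385; wraps to -127 = 110000001
R = -127 − (-51) = -76 = 110110100

-76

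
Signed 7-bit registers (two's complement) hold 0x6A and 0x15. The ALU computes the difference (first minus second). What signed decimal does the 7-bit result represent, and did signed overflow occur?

-43; no overflow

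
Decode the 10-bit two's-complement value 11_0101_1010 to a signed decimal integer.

-166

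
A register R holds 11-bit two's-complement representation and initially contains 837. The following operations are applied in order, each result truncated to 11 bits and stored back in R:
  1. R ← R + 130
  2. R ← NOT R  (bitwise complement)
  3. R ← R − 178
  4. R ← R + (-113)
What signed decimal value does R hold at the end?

Start: R = 837 = 01101000101.
R = 837 + 130 = 967 = 01111000111
R = NOT 01111000111 = 10000111000 = -968
R = -968 − 178 = -1146; wraps to 902 = 01110000110
R = 902 + (-113) = 789 = 01100010101

789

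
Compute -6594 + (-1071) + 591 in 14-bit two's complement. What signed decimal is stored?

-7074

-6594 + (-1071) = -7665 (10001000001111)
-7665 + 591 = -7074 (10010001011110)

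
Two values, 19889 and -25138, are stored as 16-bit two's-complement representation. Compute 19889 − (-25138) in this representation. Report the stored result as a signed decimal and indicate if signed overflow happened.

19889 → 0100110110110001
-25138 → 1001110111001110
Subtract via negate-and-add: invert 1001110111001110 + 1 = 0110001000110010 (i.e. 25138).
  0100110110110001
+ 0110001000110010
= 1010111111100011
Result 1010111111100011: MSB = 1 → 45027 − 65536 = -20509.
Both addends (after negating the subtrahend) are non-negative but the stored result is negative: signed overflow. The true value 19889 − (-25138) = 45027 lies outside [-32768, 32767].

-20509; overflow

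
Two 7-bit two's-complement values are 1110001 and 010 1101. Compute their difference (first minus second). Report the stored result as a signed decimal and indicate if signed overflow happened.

-60; no overflow

1110001 = -15 (signed)
010 1101 → 0101101 = 45 (signed)
Subtract via negate-and-add: invert 0101101 + 1 = 1010011 (i.e. -45).
  1110001
+ 1010011
= 1000100  (discard carry-out 1)
Result 1000100: MSB = 1 → 68 − 128 = -60.
Both addends (after negating the subtrahend) are negative and so is the stored result: no signed overflow.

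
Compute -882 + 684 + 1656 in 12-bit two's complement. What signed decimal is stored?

-882 + 684 = -198 (111100111010)
-198 + 1656 = 1458 (010110110010)

1458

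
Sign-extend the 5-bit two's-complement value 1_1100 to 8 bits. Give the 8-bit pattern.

11111100

MSB of 11100 is 1; replicate it into the new high bits.
111|11100 → 11111100 (still -4).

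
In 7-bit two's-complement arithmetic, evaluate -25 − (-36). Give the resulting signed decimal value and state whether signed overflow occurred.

-25 → 1100111
-36 → 1011100
Subtract via negate-and-add: invert 1011100 + 1 = 0100100 (i.e. 36).
  1100111
+ 0100100
= 0001011  (discard carry-out 1)
Result 0001011: MSB = 0 → value 11.
Addends (after negating the subtrahend) have opposite signs, so signed overflow cannot occur.

11; no overflow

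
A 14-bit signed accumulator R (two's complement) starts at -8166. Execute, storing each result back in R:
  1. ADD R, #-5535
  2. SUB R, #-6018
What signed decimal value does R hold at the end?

-7683

Start: R = -8166 = 10000000011010.
R = -8166 + (-5535) = -13701; wraps to 2683 = 00101001111011
R = 2683 − (-6018) = 8701; wraps to -7683 = 10000111111101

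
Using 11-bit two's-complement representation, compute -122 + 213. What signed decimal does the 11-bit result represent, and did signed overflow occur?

91; no overflow

-122 → 11110000110
213 → 00011010101
  11110000110
+ 00011010101
= 00001011011  (discard carry-out 1)
Result 00001011011: MSB = 0 → value 91.
Addends have opposite signs, so signed overflow cannot occur.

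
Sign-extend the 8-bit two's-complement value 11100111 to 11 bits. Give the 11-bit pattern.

11111100111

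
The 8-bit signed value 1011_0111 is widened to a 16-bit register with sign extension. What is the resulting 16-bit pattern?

1111111110110111

MSB of 10110111 is 1; replicate it into the new high bits.
11111111|10110111 → 1111111110110111 (still -73).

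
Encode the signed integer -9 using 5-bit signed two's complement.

|-9| = 9 = 01001 in 5 bits.
Invert the bits: 10110. Add 1: 10111.

10111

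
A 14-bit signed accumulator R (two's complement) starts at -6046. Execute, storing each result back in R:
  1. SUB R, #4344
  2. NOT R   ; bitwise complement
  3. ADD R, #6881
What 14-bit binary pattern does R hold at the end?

Start: R = -6046 = 10100001100010.
R = -6046 − 4344 = -10390; wraps to 5994 = 01011101101010
R = NOT 01011101101010 = 10100010010101 = -5995
R = -5995 + 6881 = 886 = 00001101110110

00001101110110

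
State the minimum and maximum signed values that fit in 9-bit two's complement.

Minimum: −2^8 = -256.
Maximum: 2^8 − 1 = 255.

min = -256, max = 255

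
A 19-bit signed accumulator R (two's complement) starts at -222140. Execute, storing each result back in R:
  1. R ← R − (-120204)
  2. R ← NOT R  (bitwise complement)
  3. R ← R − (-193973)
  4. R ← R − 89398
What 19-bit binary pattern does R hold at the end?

0110010011010101110

Start: R = -222140 = 1001001110001000100.
R = -222140 − (-120204) = -101936 = 1100111000111010000
R = NOT 1100111000111010000 = 0011000111000101111 = 101935
R = 101935 − (-193973) = 295908; wraps to -228380 = 1001000001111100100
R = -228380 − 89398 = -317778; wraps to 206510 = 0110010011010101110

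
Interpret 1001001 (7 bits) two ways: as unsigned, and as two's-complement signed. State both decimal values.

Unsigned: 1001001 = 73.
Signed: MSB=1 → 73 − 128 = -55.

unsigned = 73, signed = -55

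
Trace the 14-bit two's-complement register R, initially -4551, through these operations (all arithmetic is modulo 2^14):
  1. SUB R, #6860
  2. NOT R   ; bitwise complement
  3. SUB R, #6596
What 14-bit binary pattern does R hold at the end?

Start: R = -4551 = 10111000111001.
R = -4551 − 6860 = -11411; wraps to 4973 = 01001101101101
R = NOT 01001101101101 = 10110010010010 = -4974
R = -4974 − 6596 = -11570; wraps to 4814 = 01001011001110

01001011001110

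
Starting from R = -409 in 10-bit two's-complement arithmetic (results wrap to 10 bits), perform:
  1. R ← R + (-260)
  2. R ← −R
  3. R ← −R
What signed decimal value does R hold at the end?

355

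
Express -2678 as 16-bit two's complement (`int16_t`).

1111010110001010

|-2678| = 2678 = 0000101001110110 in 16 bits.
Invert the bits: 1111010110001001. Add 1: 1111010110001010.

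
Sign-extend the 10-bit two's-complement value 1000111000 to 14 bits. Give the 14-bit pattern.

11111000111000

MSB of 1000111000 is 1; replicate it into the new high bits.
1111|1000111000 → 11111000111000 (still -456).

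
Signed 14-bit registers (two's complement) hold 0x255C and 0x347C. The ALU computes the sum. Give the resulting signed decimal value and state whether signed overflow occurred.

6616; overflow

0x255C = 10010101011100 = -6820 (signed)
0x347C = 11010001111100 = -2948 (signed)
  10010101011100
+ 11010001111100
= 01100111011000  (discard carry-out 1)
Result 01100111011000: MSB = 0 → value 6616.
Both addends are negative but the stored result is non-negative: signed overflow. The true value -6820 + (-2948) = -9768 lies outside [-8192, 8191].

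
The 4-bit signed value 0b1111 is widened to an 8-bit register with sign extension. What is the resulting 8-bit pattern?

11111111

MSB of 1111 is 1; replicate it into the new high bits.
1111|1111 → 11111111 (still -1).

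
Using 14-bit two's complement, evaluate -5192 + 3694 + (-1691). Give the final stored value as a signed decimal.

-3189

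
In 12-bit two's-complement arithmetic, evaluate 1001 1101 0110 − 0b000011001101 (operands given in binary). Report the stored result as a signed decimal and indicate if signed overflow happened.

-1783; no overflow

1001 1101 0110 → 100111010110 = -1578 (signed)
0b000011001101 → 000011001101 = 205 (signed)
Subtract via negate-and-add: invert 000011001101 + 1 = 111100110011 (i.e. -205).
  100111010110
+ 111100110011
= 100100001001  (discard carry-out 1)
Result 100100001001: MSB = 1 → 2313 − 4096 = -1783.
Both addends (after negating the subtrahend) are negative and so is the stored result: no signed overflow.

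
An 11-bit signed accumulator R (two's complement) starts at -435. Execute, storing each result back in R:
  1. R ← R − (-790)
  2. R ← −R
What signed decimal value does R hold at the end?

-355

Start: R = -435 = 11001001101.
R = -435 − (-790) = 355 = 00101100011
R = −(355) = -355 = 11010011101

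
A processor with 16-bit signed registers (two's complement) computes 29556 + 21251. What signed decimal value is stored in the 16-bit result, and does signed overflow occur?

-14729; overflow

29556 → 0111001101110100
21251 → 0101001100000011
  0111001101110100
+ 0101001100000011
= 1100011001110111
Result 1100011001110111: MSB = 1 → 50807 − 65536 = -14729.
Both addends are non-negative but the stored result is negative: signed overflow. The true value 29556 + 21251 = 50807 lies outside [-32768, 32767].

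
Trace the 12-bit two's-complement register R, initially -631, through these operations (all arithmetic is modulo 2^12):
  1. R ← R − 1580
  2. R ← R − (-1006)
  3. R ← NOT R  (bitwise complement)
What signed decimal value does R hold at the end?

Start: R = -631 = 110110001001.
R = -631 − 1580 = -2211; wraps to 1885 = 011101011101
R = 1885 − (-1006) = 2891; wraps to -1205 = 101101001011
R = NOT 101101001011 = 010010110100 = 1204

1204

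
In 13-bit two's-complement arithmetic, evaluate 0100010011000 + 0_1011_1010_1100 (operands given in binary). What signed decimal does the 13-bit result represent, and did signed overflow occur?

0100010011000 = 2200 (signed)
0_1011_1010_1100 → 0101110101100 = 2988 (signed)
  0100010011000
+ 0101110101100
= 1010001000100
Result 1010001000100: MSB = 1 → 5188 − 8192 = -3004.
Both addends are non-negative but the stored result is negative: signed overflow. The true value 2200 + 2988 = 5188 lies outside [-4096, 4095].

-3004; overflow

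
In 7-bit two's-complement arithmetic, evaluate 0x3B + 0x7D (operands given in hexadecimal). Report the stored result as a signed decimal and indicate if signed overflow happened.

0x3B = 0111011 = 59 (signed)
0x7D = 1111101 = -3 (signed)
  0111011
+ 1111101
= 0111000  (discard carry-out 1)
Result 0111000: MSB = 0 → value 56.
Addends have opposite signs, so signed overflow cannot occur.

56; no overflow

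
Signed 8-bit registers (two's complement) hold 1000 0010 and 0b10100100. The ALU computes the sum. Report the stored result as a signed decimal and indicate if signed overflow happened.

38; overflow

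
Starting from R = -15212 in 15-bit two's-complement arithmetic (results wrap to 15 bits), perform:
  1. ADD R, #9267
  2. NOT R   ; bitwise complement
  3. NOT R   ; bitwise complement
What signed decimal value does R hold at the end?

-5945

Start: R = -15212 = 100010010010100.
R = -15212 + 9267 = -5945 = 110100011000111
R = NOT 110100011000111 = 001011100111000 = 5944
R = NOT 001011100111000 = 110100011000111 = -5945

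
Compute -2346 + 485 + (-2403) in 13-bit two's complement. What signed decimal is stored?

3928

-2346 + 485 = -1861 (1100010111011)
-1861 + (-2403) = -4264 → wraps to 3928 (0111101011000)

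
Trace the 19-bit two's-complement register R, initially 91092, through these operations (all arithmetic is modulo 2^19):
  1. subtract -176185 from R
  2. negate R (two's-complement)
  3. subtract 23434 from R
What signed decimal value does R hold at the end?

233577

Start: R = 91092 = 0010110001111010100.
R = 91092 − (-176185) = 267277; wraps to -257011 = 1000001010000001101
R = −(-257011) = 257011 = 0111110101111110011
R = 257011 − 23434 = 233577 = 0111001000001101001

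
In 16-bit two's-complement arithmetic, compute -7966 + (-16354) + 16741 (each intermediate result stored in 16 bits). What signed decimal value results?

-7966 + (-16354) = -24320 (1010000100000000)
-24320 + 16741 = -7579 (1110001001100101)

-7579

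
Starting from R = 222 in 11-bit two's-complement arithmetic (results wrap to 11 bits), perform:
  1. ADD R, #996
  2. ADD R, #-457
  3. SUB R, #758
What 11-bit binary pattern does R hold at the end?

00000000011

Start: R = 222 = 00011011110.
R = 222 + 996 = 1218; wraps to -830 = 10011000010
R = -830 + (-457) = -1287; wraps to 761 = 01011111001
R = 761 − 758 = 3 = 00000000011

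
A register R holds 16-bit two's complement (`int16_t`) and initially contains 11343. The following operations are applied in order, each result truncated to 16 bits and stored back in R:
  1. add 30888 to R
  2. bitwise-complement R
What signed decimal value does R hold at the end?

Start: R = 11343 = 0010110001001111.
R = 11343 + 30888 = 42231; wraps to -23305 = 1010010011110111
R = NOT 1010010011110111 = 0101101100001000 = 23304

23304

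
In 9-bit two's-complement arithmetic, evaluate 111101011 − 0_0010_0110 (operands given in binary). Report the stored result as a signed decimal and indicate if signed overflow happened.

111101011 = -21 (signed)
0_0010_0110 → 000100110 = 38 (signed)
Subtract via negate-and-add: invert 000100110 + 1 = 111011010 (i.e. -38).
  111101011
+ 111011010
= 111000101  (discard carry-out 1)
Result 111000101: MSB = 1 → 453 − 512 = -59.
Both addends (after negating the subtrahend) are negative and so is the stored result: no signed overflow.

-59; no overflow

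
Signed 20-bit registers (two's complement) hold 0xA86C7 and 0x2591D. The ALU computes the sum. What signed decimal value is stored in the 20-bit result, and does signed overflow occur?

0xA86C7 = 10101000011011000111 = -358713 (signed)
0x2591D = 00100101100100011101 = 153885 (signed)
  10101000011011000111
+ 00100101100100011101
= 11001101111111100100
Result 11001101111111100100: MSB = 1 → 843748 − 1048576 = -204828.
Addends have opposite signs, so signed overflow cannot occur.

-204828; no overflow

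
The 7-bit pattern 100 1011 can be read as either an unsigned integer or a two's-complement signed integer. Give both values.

unsigned = 75, signed = -53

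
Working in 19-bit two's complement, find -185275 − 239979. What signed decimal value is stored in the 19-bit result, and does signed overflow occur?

-185275 → 1010010110001000101
239979 → 0111010100101101011
Subtract via negate-and-add: invert 0111010100101101011 + 1 = 1000101011010010101 (i.e. -239979).
  1010010110001000101
+ 1000101011010010101
= 0011000001011011010  (discard carry-out 1)
Result 0011000001011011010: MSB = 0 → value 99034.
Both addends (after negating the subtrahend) are negative but the stored result is non-negative: signed overflow. The true value -185275 − 239979 = -425254 lies outside [-262144, 262143].

99034; overflow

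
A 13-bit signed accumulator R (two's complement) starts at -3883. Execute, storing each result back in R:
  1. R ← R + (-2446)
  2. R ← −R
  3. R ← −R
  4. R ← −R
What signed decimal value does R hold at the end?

Start: R = -3883 = 1000011010101.
R = -3883 + (-2446) = -6329; wraps to 1863 = 0011101000111
R = −(1863) = -1863 = 1100010111001
R = −(-1863) = 1863 = 0011101000111
R = −(1863) = -1863 = 1100010111001

-1863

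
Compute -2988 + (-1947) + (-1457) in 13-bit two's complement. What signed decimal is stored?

1800

-2988 + (-1947) = -4935 → wraps to 3257 (0110010111001)
3257 + (-1457) = 1800 (0011100001000)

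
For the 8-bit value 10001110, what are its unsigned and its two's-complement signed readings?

unsigned = 142, signed = -114

Unsigned: 10001110 = 142.
Signed: MSB=1 → 142 − 256 = -114.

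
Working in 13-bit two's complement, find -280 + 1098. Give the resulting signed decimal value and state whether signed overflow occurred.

818; no overflow

-280 → 1111011101000
1098 → 0010001001010
  1111011101000
+ 0010001001010
= 0001100110010  (discard carry-out 1)
Result 0001100110010: MSB = 0 → value 818.
Addends have opposite signs, so signed overflow cannot occur.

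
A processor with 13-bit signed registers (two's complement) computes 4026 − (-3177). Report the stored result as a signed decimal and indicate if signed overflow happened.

4026 → 0111110111010
-3177 → 1001110010111
Subtract via negate-and-add: invert 1001110010111 + 1 = 0110001101001 (i.e. 3177).
  0111110111010
+ 0110001101001
= 1110000100011
Result 1110000100011: MSB = 1 → 7203 − 8192 = -989.
Both addends (after negating the subtrahend) are non-negative but the stored result is negative: signed overflow. The true value 4026 − (-3177) = 7203 lies outside [-4096, 4095].

-989; overflow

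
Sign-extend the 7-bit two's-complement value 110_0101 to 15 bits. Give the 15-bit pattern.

111111111100101

MSB of 1100101 is 1; replicate it into the new high bits.
11111111|1100101 → 111111111100101 (still -27).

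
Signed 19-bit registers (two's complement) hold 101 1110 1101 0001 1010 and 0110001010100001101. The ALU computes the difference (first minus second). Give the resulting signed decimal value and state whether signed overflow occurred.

186381; overflow

101 1110 1101 0001 1010 → 1011110110100011010 = -135910 (signed)
0110001010100001101 = 201997 (signed)
Subtract via negate-and-add: invert 0110001010100001101 + 1 = 1001110101011110011 (i.e. -201997).
  1011110110100011010
+ 1001110101011110011
= 0101101100000001101  (discard carry-out 1)
Result 0101101100000001101: MSB = 0 → value 186381.
Both addends (after negating the subtrahend) are negative but the stored result is non-negative: signed overflow. The true value -135910 − 201997 = -337907 lies outside [-262144, 262143].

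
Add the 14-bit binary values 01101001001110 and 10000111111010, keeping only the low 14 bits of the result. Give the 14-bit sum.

  01101001001110
+ 10000111111010
= 11110001001000

11110001001000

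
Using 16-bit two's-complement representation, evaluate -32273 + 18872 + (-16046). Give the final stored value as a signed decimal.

-32273 + 18872 = -13401 (1100101110100111)
-13401 + (-16046) = -29447 (1000110011111001)

-29447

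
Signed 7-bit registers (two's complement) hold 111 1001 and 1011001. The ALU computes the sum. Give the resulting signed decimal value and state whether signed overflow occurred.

111 1001 → 1111001 = -7 (signed)
1011001 = -39 (signed)
  1111001
+ 1011001
= 1010010  (discard carry-out 1)
Result 1010010: MSB = 1 → 82 − 128 = -46.
Both addends are negative and so is the stored result: no signed overflow.

-46; no overflow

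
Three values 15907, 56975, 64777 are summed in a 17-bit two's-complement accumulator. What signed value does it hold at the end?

6587

15907 + 56975 = 72882 → wraps to -58190 (10001110010110010)
-58190 + 64777 = 6587 (00001100110111011)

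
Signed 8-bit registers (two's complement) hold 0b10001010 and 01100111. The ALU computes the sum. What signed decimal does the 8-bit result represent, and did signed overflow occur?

0b10001010 → 10001010 = -118 (signed)
01100111 = 103 (signed)
  10001010
+ 01100111
= 11110001
Result 11110001: MSB = 1 → 241 − 256 = -15.
Addends have opposite signs, so signed overflow cannot occur.

-15; no overflow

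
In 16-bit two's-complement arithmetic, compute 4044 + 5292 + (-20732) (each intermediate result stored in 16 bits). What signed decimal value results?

4044 + 5292 = 9336 (0010010001111000)
9336 + (-20732) = -11396 (1101001101111100)

-11396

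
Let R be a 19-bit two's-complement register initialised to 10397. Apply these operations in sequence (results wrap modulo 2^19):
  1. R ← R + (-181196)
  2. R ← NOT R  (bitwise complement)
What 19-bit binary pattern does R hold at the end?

0101001101100101110

Start: R = 10397 = 0000010100010011101.
R = 10397 + (-181196) = -170799 = 1010110010011010001
R = NOT 1010110010011010001 = 0101001101100101110 = 170798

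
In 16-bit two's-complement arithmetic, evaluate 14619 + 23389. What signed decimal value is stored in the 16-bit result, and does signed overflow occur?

14619 → 0011100100011011
23389 → 0101101101011101
  0011100100011011
+ 0101101101011101
= 1001010001111000
Result 1001010001111000: MSB = 1 → 38008 − 65536 = -27528.
Both addends are non-negative but the stored result is negative: signed overflow. The true value 14619 + 23389 = 38008 lies outside [-32768, 32767].

-27528; overflow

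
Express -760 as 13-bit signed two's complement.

|-760| = 760 = 0001011111000 in 13 bits.
Invert the bits: 1110100000111. Add 1: 1110100001000.

1110100001000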